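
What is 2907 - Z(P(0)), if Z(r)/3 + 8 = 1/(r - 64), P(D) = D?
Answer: 187587/64 ≈ 2931.0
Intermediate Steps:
Z(r) = -24 + 3/(-64 + r) (Z(r) = -24 + 3/(r - 64) = -24 + 3/(-64 + r))
2907 - Z(P(0)) = 2907 - 3*(513 - 8*0)/(-64 + 0) = 2907 - 3*(513 + 0)/(-64) = 2907 - 3*(-1)*513/64 = 2907 - 1*(-1539/64) = 2907 + 1539/64 = 187587/64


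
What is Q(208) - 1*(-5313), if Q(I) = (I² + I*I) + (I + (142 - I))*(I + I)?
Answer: 150913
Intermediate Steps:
Q(I) = 2*I² + 284*I (Q(I) = (I² + I²) + 142*(2*I) = 2*I² + 284*I)
Q(208) - 1*(-5313) = 2*208*(142 + 208) - 1*(-5313) = 2*208*350 + 5313 = 145600 + 5313 = 150913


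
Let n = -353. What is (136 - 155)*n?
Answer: 6707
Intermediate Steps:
(136 - 155)*n = (136 - 155)*(-353) = -19*(-353) = 6707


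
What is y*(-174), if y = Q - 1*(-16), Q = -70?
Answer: 9396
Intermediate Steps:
y = -54 (y = -70 - 1*(-16) = -70 + 16 = -54)
y*(-174) = -54*(-174) = 9396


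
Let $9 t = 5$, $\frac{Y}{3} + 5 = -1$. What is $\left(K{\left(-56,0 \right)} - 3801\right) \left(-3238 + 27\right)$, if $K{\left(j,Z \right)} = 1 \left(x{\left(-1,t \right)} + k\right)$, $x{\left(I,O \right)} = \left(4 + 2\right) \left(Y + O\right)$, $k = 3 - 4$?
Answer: $\frac{37632920}{3} \approx 1.2544 \cdot 10^{7}$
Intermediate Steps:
$Y = -18$ ($Y = -15 + 3 \left(-1\right) = -15 - 3 = -18$)
$t = \frac{5}{9}$ ($t = \frac{1}{9} \cdot 5 = \frac{5}{9} \approx 0.55556$)
$k = -1$ ($k = 3 - 4 = -1$)
$x{\left(I,O \right)} = -108 + 6 O$ ($x{\left(I,O \right)} = \left(4 + 2\right) \left(-18 + O\right) = 6 \left(-18 + O\right) = -108 + 6 O$)
$K{\left(j,Z \right)} = - \frac{317}{3}$ ($K{\left(j,Z \right)} = 1 \left(\left(-108 + 6 \cdot \frac{5}{9}\right) - 1\right) = 1 \left(\left(-108 + \frac{10}{3}\right) - 1\right) = 1 \left(- \frac{314}{3} - 1\right) = 1 \left(- \frac{317}{3}\right) = - \frac{317}{3}$)
$\left(K{\left(-56,0 \right)} - 3801\right) \left(-3238 + 27\right) = \left(- \frac{317}{3} - 3801\right) \left(-3238 + 27\right) = \left(- \frac{11720}{3}\right) \left(-3211\right) = \frac{37632920}{3}$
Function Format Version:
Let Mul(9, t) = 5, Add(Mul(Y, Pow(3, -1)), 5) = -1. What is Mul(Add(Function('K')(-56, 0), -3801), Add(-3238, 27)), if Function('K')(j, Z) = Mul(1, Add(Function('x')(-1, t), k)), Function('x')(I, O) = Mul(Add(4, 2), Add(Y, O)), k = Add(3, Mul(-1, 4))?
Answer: Rational(37632920, 3) ≈ 1.2544e+7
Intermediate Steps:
Y = -18 (Y = Add(-15, Mul(3, -1)) = Add(-15, -3) = -18)
t = Rational(5, 9) (t = Mul(Rational(1, 9), 5) = Rational(5, 9) ≈ 0.55556)
k = -1 (k = Add(3, -4) = -1)
Function('x')(I, O) = Add(-108, Mul(6, O)) (Function('x')(I, O) = Mul(Add(4, 2), Add(-18, O)) = Mul(6, Add(-18, O)) = Add(-108, Mul(6, O)))
Function('K')(j, Z) = Rational(-317, 3) (Function('K')(j, Z) = Mul(1, Add(Add(-108, Mul(6, Rational(5, 9))), -1)) = Mul(1, Add(Add(-108, Rational(10, 3)), -1)) = Mul(1, Add(Rational(-314, 3), -1)) = Mul(1, Rational(-317, 3)) = Rational(-317, 3))
Mul(Add(Function('K')(-56, 0), -3801), Add(-3238, 27)) = Mul(Add(Rational(-317, 3), -3801), Add(-3238, 27)) = Mul(Rational(-11720, 3), -3211) = Rational(37632920, 3)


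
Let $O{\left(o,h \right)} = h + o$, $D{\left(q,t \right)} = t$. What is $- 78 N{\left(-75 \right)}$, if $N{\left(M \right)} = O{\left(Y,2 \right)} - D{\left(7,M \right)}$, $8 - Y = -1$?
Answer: $-6708$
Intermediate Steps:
$Y = 9$ ($Y = 8 - -1 = 8 + 1 = 9$)
$N{\left(M \right)} = 11 - M$ ($N{\left(M \right)} = \left(2 + 9\right) - M = 11 - M$)
$- 78 N{\left(-75 \right)} = - 78 \left(11 - -75\right) = - 78 \left(11 + 75\right) = \left(-78\right) 86 = -6708$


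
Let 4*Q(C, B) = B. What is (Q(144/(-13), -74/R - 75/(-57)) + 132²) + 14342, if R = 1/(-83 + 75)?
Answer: 2425489/76 ≈ 31914.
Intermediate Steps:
R = -⅛ (R = 1/(-8) = -⅛ ≈ -0.12500)
Q(C, B) = B/4
(Q(144/(-13), -74/R - 75/(-57)) + 132²) + 14342 = ((-74/(-⅛) - 75/(-57))/4 + 132²) + 14342 = ((-74*(-8) - 75*(-1/57))/4 + 17424) + 14342 = ((592 + 25/19)/4 + 17424) + 14342 = ((¼)*(11273/19) + 17424) + 14342 = (11273/76 + 17424) + 14342 = 1335497/76 + 14342 = 2425489/76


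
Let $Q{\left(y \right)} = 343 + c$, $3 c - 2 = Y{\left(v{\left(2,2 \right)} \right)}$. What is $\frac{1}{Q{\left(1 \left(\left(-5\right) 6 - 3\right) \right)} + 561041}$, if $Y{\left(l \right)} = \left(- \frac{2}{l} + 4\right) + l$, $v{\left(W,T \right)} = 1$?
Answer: $\frac{3}{1684157} \approx 1.7813 \cdot 10^{-6}$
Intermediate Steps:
$Y{\left(l \right)} = 4 + l - \frac{2}{l}$ ($Y{\left(l \right)} = \left(4 - \frac{2}{l}\right) + l = 4 + l - \frac{2}{l}$)
$c = \frac{5}{3}$ ($c = \frac{2}{3} + \frac{4 + 1 - \frac{2}{1}}{3} = \frac{2}{3} + \frac{4 + 1 - 2}{3} = \frac{2}{3} + \frac{1}{3} \cdot 3 = \frac{2}{3} + 1 = \frac{5}{3} \approx 1.6667$)
$Q{\left(y \right)} = \frac{1034}{3}$ ($Q{\left(y \right)} = 343 + \frac{5}{3} = \frac{1034}{3}$)
$\frac{1}{Q{\left(1 \left(\left(-5\right) 6 - 3\right) \right)} + 561041} = \frac{1}{\frac{1034}{3} + 561041} = \frac{1}{\frac{1684157}{3}} = \frac{3}{1684157}$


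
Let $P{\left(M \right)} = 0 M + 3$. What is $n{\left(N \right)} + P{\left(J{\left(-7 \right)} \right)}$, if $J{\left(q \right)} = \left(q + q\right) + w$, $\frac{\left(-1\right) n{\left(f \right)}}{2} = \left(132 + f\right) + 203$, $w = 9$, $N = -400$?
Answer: $133$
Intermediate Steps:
$n{\left(f \right)} = -670 - 2 f$ ($n{\left(f \right)} = - 2 \left(\left(132 + f\right) + 203\right) = - 2 \left(335 + f\right) = -670 - 2 f$)
$J{\left(q \right)} = 9 + 2 q$ ($J{\left(q \right)} = \left(q + q\right) + 9 = 2 q + 9 = 9 + 2 q$)
$P{\left(M \right)} = 3$ ($P{\left(M \right)} = 0 + 3 = 3$)
$n{\left(N \right)} + P{\left(J{\left(-7 \right)} \right)} = \left(-670 - -800\right) + 3 = \left(-670 + 800\right) + 3 = 130 + 3 = 133$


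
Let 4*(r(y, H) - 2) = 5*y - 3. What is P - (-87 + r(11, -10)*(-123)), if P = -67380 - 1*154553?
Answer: -220001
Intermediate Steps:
r(y, H) = 5/4 + 5*y/4 (r(y, H) = 2 + (5*y - 3)/4 = 2 + (-3 + 5*y)/4 = 2 + (-¾ + 5*y/4) = 5/4 + 5*y/4)
P = -221933 (P = -67380 - 154553 = -221933)
P - (-87 + r(11, -10)*(-123)) = -221933 - (-87 + (5/4 + (5/4)*11)*(-123)) = -221933 - (-87 + (5/4 + 55/4)*(-123)) = -221933 - (-87 + 15*(-123)) = -221933 - (-87 - 1845) = -221933 - 1*(-1932) = -221933 + 1932 = -220001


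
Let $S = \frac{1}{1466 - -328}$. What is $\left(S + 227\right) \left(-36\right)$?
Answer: $- \frac{2443434}{299} \approx -8172.0$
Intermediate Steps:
$S = \frac{1}{1794}$ ($S = \frac{1}{1466 + 328} = \frac{1}{1794} \approx 0.00055741$)
$\left(S + 227\right) \left(-36\right) = \left(\frac{1}{1794} + 227\right) \left(-36\right) = \frac{407239}{1794} \left(-36\right) = - \frac{2443434}{299}$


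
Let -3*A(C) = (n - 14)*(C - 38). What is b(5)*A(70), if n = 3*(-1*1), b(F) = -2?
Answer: -1088/3 ≈ -362.67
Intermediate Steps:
n = -3 (n = 3*(-1) = -3)
A(C) = -646/3 + 17*C/3 (A(C) = -(-3 - 14)*(C - 38)/3 = -(-17)*(-38 + C)/3 = -(646 - 17*C)/3 = -646/3 + 17*C/3)
b(5)*A(70) = -2*(-646/3 + (17/3)*70) = -2*(-646/3 + 1190/3) = -2*544/3 = -1088/3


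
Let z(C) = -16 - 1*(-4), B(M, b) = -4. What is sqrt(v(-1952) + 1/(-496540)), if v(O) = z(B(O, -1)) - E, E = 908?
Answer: I*sqrt(56706953592135)/248270 ≈ 30.332*I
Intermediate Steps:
z(C) = -12 (z(C) = -16 + 4 = -12)
v(O) = -920 (v(O) = -12 - 1*908 = -12 - 908 = -920)
sqrt(v(-1952) + 1/(-496540)) = sqrt(-920 + 1/(-496540)) = sqrt(-920 - 1/496540) = sqrt(-456816801/496540) = I*sqrt(56706953592135)/248270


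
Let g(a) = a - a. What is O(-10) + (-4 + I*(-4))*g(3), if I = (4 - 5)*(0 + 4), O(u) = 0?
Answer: 0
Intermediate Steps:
I = -4 (I = -1*4 = -4)
g(a) = 0
O(-10) + (-4 + I*(-4))*g(3) = 0 + (-4 - 4*(-4))*0 = 0 + (-4 + 16)*0 = 0 + 12*0 = 0 + 0 = 0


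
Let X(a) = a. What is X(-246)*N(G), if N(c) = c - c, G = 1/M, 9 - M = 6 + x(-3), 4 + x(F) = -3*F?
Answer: 0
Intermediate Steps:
x(F) = -4 - 3*F
M = -2 (M = 9 - (6 + (-4 - 3*(-3))) = 9 - (6 + (-4 + 9)) = 9 - (6 + 5) = 9 - 1*11 = 9 - 11 = -2)
G = -½ (G = 1/(-2) = -½ ≈ -0.50000)
N(c) = 0
X(-246)*N(G) = -246*0 = 0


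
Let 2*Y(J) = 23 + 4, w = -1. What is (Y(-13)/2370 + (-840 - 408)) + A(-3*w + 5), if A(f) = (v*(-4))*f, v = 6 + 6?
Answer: -2578551/1580 ≈ -1632.0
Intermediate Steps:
v = 12
Y(J) = 27/2 (Y(J) = (23 + 4)/2 = (½)*27 = 27/2)
A(f) = -48*f (A(f) = (12*(-4))*f = -48*f)
(Y(-13)/2370 + (-840 - 408)) + A(-3*w + 5) = ((27/2)/2370 + (-840 - 408)) - 48*(-3*(-1) + 5) = ((27/2)*(1/2370) - 1248) - 48*(3 + 5) = (9/1580 - 1248) - 48*8 = -1971831/1580 - 384 = -2578551/1580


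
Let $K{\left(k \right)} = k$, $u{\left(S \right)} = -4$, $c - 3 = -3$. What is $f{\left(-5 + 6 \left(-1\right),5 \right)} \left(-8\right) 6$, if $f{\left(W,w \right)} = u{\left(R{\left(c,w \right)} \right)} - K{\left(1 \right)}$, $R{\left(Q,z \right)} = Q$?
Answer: $240$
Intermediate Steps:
$c = 0$ ($c = 3 - 3 = 0$)
$f{\left(W,w \right)} = -5$ ($f{\left(W,w \right)} = -4 - 1 = -5$)
$f{\left(-5 + 6 \left(-1\right),5 \right)} \left(-8\right) 6 = \left(-5\right) \left(-8\right) 6 = 40 \cdot 6 = 240$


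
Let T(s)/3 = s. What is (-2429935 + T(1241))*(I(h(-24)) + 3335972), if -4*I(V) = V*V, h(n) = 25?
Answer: -8093396202439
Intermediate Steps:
T(s) = 3*s
I(V) = -V²/4 (I(V) = -V*V/4 = -V²/4)
(-2429935 + T(1241))*(I(h(-24)) + 3335972) = (-2429935 + 3*1241)*(-¼*25² + 3335972) = (-2429935 + 3723)*(-¼*625 + 3335972) = -2426212*(-625/4 + 3335972) = -2426212*13343263/4 = -8093396202439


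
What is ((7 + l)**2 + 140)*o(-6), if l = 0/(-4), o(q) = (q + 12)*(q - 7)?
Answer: -14742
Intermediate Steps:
o(q) = (-7 + q)*(12 + q) (o(q) = (12 + q)*(-7 + q) = (-7 + q)*(12 + q))
l = 0 (l = 0*(-1/4) = 0)
((7 + l)**2 + 140)*o(-6) = ((7 + 0)**2 + 140)*(-84 + (-6)**2 + 5*(-6)) = (7**2 + 140)*(-84 + 36 - 30) = (49 + 140)*(-78) = 189*(-78) = -14742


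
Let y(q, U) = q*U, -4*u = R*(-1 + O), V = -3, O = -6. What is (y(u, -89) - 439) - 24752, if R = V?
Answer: -98895/4 ≈ -24724.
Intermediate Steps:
R = -3
u = -21/4 (u = -(-3)*(-1 - 6)/4 = -(-3)*(-7)/4 = -¼*21 = -21/4 ≈ -5.2500)
y(q, U) = U*q
(y(u, -89) - 439) - 24752 = (-89*(-21/4) - 439) - 24752 = (1869/4 - 439) - 24752 = 113/4 - 24752 = -98895/4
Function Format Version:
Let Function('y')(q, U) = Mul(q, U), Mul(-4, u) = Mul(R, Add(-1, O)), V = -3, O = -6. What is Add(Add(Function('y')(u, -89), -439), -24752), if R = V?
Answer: Rational(-98895, 4) ≈ -24724.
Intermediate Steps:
R = -3
u = Rational(-21, 4) (u = Mul(Rational(-1, 4), Mul(-3, Add(-1, -6))) = Mul(Rational(-1, 4), Mul(-3, -7)) = Mul(Rational(-1, 4), 21) = Rational(-21, 4) ≈ -5.2500)
Function('y')(q, U) = Mul(U, q)
Add(Add(Function('y')(u, -89), -439), -24752) = Add(Add(Mul(-89, Rational(-21, 4)), -439), -24752) = Add(Add(Rational(1869, 4), -439), -24752) = Add(Rational(113, 4), -24752) = Rational(-98895, 4)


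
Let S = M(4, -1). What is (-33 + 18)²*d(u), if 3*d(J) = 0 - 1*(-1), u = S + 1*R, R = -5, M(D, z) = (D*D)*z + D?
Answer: 75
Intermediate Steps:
M(D, z) = D + z*D² (M(D, z) = D²*z + D = z*D² + D = D + z*D²)
S = -12 (S = 4*(1 + 4*(-1)) = 4*(1 - 4) = 4*(-3) = -12)
u = -17 (u = -12 + 1*(-5) = -12 - 5 = -17)
d(J) = ⅓ (d(J) = (0 - 1*(-1))/3 = (0 + 1)/3 = (⅓)*1 = ⅓)
(-33 + 18)²*d(u) = (-33 + 18)²*(⅓) = (-15)²*(⅓) = 225*(⅓) = 75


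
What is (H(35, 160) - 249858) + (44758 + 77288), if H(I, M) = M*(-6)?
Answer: -128772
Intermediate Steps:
H(I, M) = -6*M
(H(35, 160) - 249858) + (44758 + 77288) = (-6*160 - 249858) + (44758 + 77288) = (-960 - 249858) + 122046 = -250818 + 122046 = -128772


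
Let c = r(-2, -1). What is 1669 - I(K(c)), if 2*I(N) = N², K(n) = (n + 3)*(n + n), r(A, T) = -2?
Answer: 1661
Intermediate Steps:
c = -2
K(n) = 2*n*(3 + n) (K(n) = (3 + n)*(2*n) = 2*n*(3 + n))
I(N) = N²/2
1669 - I(K(c)) = 1669 - (2*(-2)*(3 - 2))²/2 = 1669 - (2*(-2)*1)²/2 = 1669 - (-4)²/2 = 1669 - 16/2 = 1669 - 1*8 = 1669 - 8 = 1661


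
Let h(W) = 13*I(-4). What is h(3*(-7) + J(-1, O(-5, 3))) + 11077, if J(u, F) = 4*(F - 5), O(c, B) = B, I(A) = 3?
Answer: 11116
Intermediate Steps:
J(u, F) = -20 + 4*F (J(u, F) = 4*(-5 + F) = -20 + 4*F)
h(W) = 39 (h(W) = 13*3 = 39)
h(3*(-7) + J(-1, O(-5, 3))) + 11077 = 39 + 11077 = 11116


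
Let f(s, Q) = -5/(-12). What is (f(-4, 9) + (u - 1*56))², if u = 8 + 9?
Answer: 214369/144 ≈ 1488.7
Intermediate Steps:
f(s, Q) = 5/12 (f(s, Q) = -5*(-1/12) = 5/12)
u = 17
(f(-4, 9) + (u - 1*56))² = (5/12 + (17 - 1*56))² = (5/12 + (17 - 56))² = (5/12 - 39)² = (-463/12)² = 214369/144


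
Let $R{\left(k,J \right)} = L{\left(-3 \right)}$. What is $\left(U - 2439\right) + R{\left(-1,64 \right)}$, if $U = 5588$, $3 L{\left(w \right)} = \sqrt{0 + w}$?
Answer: $3149 + \frac{i \sqrt{3}}{3} \approx 3149.0 + 0.57735 i$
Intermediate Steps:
$L{\left(w \right)} = \frac{\sqrt{w}}{3}$ ($L{\left(w \right)} = \frac{\sqrt{0 + w}}{3} = \frac{\sqrt{w}}{3}$)
$R{\left(k,J \right)} = \frac{i \sqrt{3}}{3}$ ($R{\left(k,J \right)} = \frac{\sqrt{-3}}{3} = \frac{i \sqrt{3}}{3}$)
$\left(U - 2439\right) + R{\left(-1,64 \right)} = \left(5588 - 2439\right) + \frac{i \sqrt{3}}{3} = 3149 + \frac{i \sqrt{3}}{3}$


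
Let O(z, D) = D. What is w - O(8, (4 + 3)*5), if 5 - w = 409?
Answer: -439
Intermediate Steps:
w = -404 (w = 5 - 1*409 = 5 - 409 = -404)
w - O(8, (4 + 3)*5) = -404 - (4 + 3)*5 = -404 - 7*5 = -404 - 1*35 = -404 - 35 = -439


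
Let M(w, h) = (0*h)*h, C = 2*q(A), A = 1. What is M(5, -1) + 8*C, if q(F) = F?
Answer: 16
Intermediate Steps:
C = 2 (C = 2*1 = 2)
M(w, h) = 0 (M(w, h) = 0*h = 0)
M(5, -1) + 8*C = 0 + 8*2 = 0 + 16 = 16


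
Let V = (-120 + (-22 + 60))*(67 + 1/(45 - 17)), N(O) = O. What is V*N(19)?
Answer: -1462183/14 ≈ -1.0444e+5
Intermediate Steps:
V = -76957/14 (V = (-120 + 38)*(67 + 1/28) = -82*(67 + 1/28) = -82*1877/28 = -76957/14 ≈ -5496.9)
V*N(19) = -76957/14*19 = -1462183/14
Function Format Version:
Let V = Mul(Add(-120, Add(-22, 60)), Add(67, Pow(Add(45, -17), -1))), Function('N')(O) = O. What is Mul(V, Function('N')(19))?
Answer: Rational(-1462183, 14) ≈ -1.0444e+5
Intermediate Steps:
V = Rational(-76957, 14) (V = Mul(Add(-120, 38), Add(67, Pow(28, -1))) = Mul(-82, Add(67, Rational(1, 28))) = Mul(-82, Rational(1877, 28)) = Rational(-76957, 14) ≈ -5496.9)
Mul(V, Function('N')(19)) = Mul(Rational(-76957, 14), 19) = Rational(-1462183, 14)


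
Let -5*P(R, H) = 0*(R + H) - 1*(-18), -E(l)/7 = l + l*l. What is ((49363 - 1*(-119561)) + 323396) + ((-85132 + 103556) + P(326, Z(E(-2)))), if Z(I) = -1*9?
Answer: 2553702/5 ≈ 5.1074e+5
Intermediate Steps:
E(l) = -7*l - 7*l² (E(l) = -7*(l + l*l) = -7*(l + l²) = -7*l - 7*l²)
Z(I) = -9
P(R, H) = -18/5 (P(R, H) = -(0*(R + H) - 1*(-18))/5 = -(0*(H + R) + 18)/5 = -(0 + 18)/5 = -⅕*18 = -18/5)
((49363 - 1*(-119561)) + 323396) + ((-85132 + 103556) + P(326, Z(E(-2)))) = ((49363 - 1*(-119561)) + 323396) + ((-85132 + 103556) - 18/5) = ((49363 + 119561) + 323396) + (18424 - 18/5) = (168924 + 323396) + 92102/5 = 492320 + 92102/5 = 2553702/5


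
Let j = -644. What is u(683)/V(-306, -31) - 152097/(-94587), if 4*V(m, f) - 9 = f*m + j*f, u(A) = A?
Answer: 1579679069/928812811 ≈ 1.7008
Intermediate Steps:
V(m, f) = 9/4 - 161*f + f*m/4 (V(m, f) = 9/4 + (f*m - 644*f)/4 = 9/4 + (-644*f + f*m)/4 = 9/4 + (-161*f + f*m/4) = 9/4 - 161*f + f*m/4)
u(683)/V(-306, -31) - 152097/(-94587) = 683/(9/4 - 161*(-31) + (1/4)*(-31)*(-306)) - 152097/(-94587) = 683/(9/4 + 4991 + 4743/2) - 152097*(-1/94587) = 683/(29459/4) + 50699/31529 = 683*(4/29459) + 50699/31529 = 2732/29459 + 50699/31529 = 1579679069/928812811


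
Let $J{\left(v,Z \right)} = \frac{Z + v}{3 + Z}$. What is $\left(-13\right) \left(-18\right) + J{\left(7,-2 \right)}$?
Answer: $239$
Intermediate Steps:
$J{\left(v,Z \right)} = \frac{Z + v}{3 + Z}$
$\left(-13\right) \left(-18\right) + J{\left(7,-2 \right)} = \left(-13\right) \left(-18\right) + \frac{-2 + 7}{3 - 2} = 234 + 1^{-1} \cdot 5 = 234 + 1 \cdot 5 = 234 + 5 = 239$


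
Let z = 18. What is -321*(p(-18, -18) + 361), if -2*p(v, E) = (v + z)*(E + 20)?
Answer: -115881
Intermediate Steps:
p(v, E) = -(18 + v)*(20 + E)/2 (p(v, E) = -(v + 18)*(E + 20)/2 = -(18 + v)*(20 + E)/2)
-321*(p(-18, -18) + 361) = -321*((-180 - 10*(-18) - 9*(-18) - ½*(-18)*(-18)) + 361) = -321*((-180 + 180 + 162 - 162) + 361) = -321*(0 + 361) = -321*361 = -115881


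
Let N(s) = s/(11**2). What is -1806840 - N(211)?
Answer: -218627851/121 ≈ -1.8068e+6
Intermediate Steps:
N(s) = s/121
-1806840 - N(211) = -1806840 - 211/121 = -218627851/121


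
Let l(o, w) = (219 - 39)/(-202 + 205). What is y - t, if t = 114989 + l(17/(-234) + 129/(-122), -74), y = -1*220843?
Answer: -335892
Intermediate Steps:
l(o, w) = 60 (l(o, w) = 180/3 = 180*(1/3) = 60)
y = -220843
t = 115049 (t = 114989 + 60 = 115049)
y - t = -220843 - 1*115049 = -220843 - 115049 = -335892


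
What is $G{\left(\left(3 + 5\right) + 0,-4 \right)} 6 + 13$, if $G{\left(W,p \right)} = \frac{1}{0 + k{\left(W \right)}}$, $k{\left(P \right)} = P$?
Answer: $\frac{55}{4} \approx 13.75$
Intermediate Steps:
$G{\left(W,p \right)} = \frac{1}{W}$ ($G{\left(W,p \right)} = \frac{1}{0 + W} = \frac{1}{W}$)
$G{\left(\left(3 + 5\right) + 0,-4 \right)} 6 + 13 = \frac{1}{\left(3 + 5\right) + 0} \cdot 6 + 13 = \frac{1}{8 + 0} \cdot 6 + 13 = \frac{1}{8} \cdot 6 + 13 = \frac{3}{4} + 13 = \frac{55}{4}$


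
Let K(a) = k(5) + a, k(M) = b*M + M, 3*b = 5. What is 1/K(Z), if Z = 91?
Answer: 3/313 ≈ 0.0095847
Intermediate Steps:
b = 5/3 (b = (⅓)*5 = 5/3 ≈ 1.6667)
k(M) = 8*M/3 (k(M) = 5*M/3 + M = 8*M/3)
K(a) = 40/3 + a (K(a) = (8/3)*5 + a = 40/3 + a)
1/K(Z) = 1/(40/3 + 91) = 1/(313/3) = 3/313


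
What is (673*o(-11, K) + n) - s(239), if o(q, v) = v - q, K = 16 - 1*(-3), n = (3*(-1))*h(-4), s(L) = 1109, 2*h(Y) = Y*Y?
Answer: 19057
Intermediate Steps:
h(Y) = Y²/2 (h(Y) = (Y*Y)/2 = Y²/2)
n = -24 (n = (3*(-1))*((½)*(-4)²) = -3*16/2 = -3*8 = -24)
K = 19 (K = 16 + 3 = 19)
(673*o(-11, K) + n) - s(239) = (673*(19 - 1*(-11)) - 24) - 1*1109 = (673*(19 + 11) - 24) - 1109 = (673*30 - 24) - 1109 = (20190 - 24) - 1109 = 20166 - 1109 = 19057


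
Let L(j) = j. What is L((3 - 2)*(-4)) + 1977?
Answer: 1973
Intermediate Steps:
L((3 - 2)*(-4)) + 1977 = (3 - 2)*(-4) + 1977 = 1*(-4) + 1977 = -4 + 1977 = 1973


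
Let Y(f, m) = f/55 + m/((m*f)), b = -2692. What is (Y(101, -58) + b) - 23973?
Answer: -148113819/5555 ≈ -26663.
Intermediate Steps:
Y(f, m) = 1/f + f/55 (Y(f, m) = f*(1/55) + m/((f*m)) = f/55 + m*(1/(f*m)) = f/55 + 1/f = 1/f + f/55)
(Y(101, -58) + b) - 23973 = ((1/101 + (1/55)*101) - 2692) - 23973 = ((1/101 + 101/55) - 2692) - 23973 = (10256/5555 - 2692) - 23973 = -14943804/5555 - 23973 = -148113819/5555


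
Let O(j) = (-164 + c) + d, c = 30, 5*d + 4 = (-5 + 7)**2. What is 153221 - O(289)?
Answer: 153355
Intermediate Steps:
d = 0 (d = -4/5 + (-5 + 7)**2/5 = -4/5 + (1/5)*2**2 = -4/5 + (1/5)*4 = -4/5 + 4/5 = 0)
O(j) = -134 (O(j) = (-164 + 30) + 0 = -134 + 0 = -134)
153221 - O(289) = 153221 - 1*(-134) = 153221 + 134 = 153355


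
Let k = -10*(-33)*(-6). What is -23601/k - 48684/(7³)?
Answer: -29433059/226380 ≈ -130.02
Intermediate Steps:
k = -1980 (k = 330*(-6) = -1980)
-23601/k - 48684/(7³) = -23601/(-1980) - 48684/(7³) = -23601*(-1/1980) - 48684/343 = 7867/660 - 48684*1/343 = 7867/660 - 48684/343 = -29433059/226380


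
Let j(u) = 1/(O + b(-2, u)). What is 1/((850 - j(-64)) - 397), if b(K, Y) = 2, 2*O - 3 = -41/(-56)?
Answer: 433/196037 ≈ 0.0022088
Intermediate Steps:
O = 209/112 (O = 3/2 + (-41/(-56))/2 = 3/2 + (-41*(-1/56))/2 = 3/2 + (½)*(41/56) = 3/2 + 41/112 = 209/112 ≈ 1.8661)
j(u) = 112/433 (j(u) = 1/(209/112 + 2) = 1/(433/112) = 112/433)
1/((850 - j(-64)) - 397) = 1/((850 - 1*112/433) - 397) = 1/((850 - 112/433) - 397) = 1/(367938/433 - 397) = 1/(196037/433) = 433/196037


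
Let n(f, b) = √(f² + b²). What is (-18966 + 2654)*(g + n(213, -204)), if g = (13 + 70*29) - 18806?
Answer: 273438056 - 48936*√9665 ≈ 2.6863e+8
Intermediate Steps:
n(f, b) = √(b² + f²)
g = -16763 (g = (13 + 2030) - 18806 = 2043 - 18806 = -16763)
(-18966 + 2654)*(g + n(213, -204)) = (-18966 + 2654)*(-16763 + √((-204)² + 213²)) = -16312*(-16763 + √(41616 + 45369)) = -16312*(-16763 + √86985) = -16312*(-16763 + 3*√9665) = 273438056 - 48936*√9665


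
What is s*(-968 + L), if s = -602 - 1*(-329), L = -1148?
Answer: 577668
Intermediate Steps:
s = -273 (s = -602 + 329 = -273)
s*(-968 + L) = -273*(-968 - 1148) = -273*(-2116) = 577668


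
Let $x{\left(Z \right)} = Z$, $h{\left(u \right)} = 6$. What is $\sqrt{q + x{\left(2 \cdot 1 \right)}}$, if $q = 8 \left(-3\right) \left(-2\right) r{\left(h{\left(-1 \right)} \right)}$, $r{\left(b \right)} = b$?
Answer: $\sqrt{290} \approx 17.029$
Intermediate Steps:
$q = 288$ ($q = 8 \left(-3\right) \left(-2\right) 6 = \left(-24\right) \left(-2\right) 6 = 48 \cdot 6 = 288$)
$\sqrt{q + x{\left(2 \cdot 1 \right)}} = \sqrt{288 + 2 \cdot 1} = \sqrt{288 + 2} = \sqrt{290}$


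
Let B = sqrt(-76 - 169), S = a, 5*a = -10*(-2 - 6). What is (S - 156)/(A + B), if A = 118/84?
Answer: -346920/435661 + 1728720*I*sqrt(5)/435661 ≈ -0.79631 + 8.8728*I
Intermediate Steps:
a = 16 (a = (-10*(-2 - 6))/5 = (-10*(-8))/5 = (1/5)*80 = 16)
A = 59/42 (A = 118*(1/84) = 59/42 ≈ 1.4048)
S = 16
B = 7*I*sqrt(5) (B = sqrt(-245) = 7*I*sqrt(5) ≈ 15.652*I)
(S - 156)/(A + B) = (16 - 156)/(59/42 + 7*I*sqrt(5)) = -140/(59/42 + 7*I*sqrt(5))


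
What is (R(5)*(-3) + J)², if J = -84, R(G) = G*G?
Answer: 25281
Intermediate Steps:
R(G) = G²
(R(5)*(-3) + J)² = (5²*(-3) - 84)² = (25*(-3) - 84)² = (-75 - 84)² = (-159)² = 25281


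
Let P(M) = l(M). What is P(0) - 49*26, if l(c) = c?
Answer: -1274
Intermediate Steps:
P(M) = M
P(0) - 49*26 = 0 - 49*26 = 0 - 1274 = -1274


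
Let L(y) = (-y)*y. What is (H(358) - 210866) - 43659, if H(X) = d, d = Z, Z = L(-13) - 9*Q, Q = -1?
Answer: -254685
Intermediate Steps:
L(y) = -y**2
Z = -160 (Z = -1*(-13)**2 - 9*(-1) = -1*169 + 9 = -169 + 9 = -160)
d = -160
H(X) = -160
(H(358) - 210866) - 43659 = (-160 - 210866) - 43659 = -211026 - 43659 = -254685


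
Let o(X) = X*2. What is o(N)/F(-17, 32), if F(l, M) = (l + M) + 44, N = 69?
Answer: 138/59 ≈ 2.3390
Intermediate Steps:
o(X) = 2*X
F(l, M) = 44 + M + l (F(l, M) = (M + l) + 44 = 44 + M + l)
o(N)/F(-17, 32) = (2*69)/(44 + 32 - 17) = 138/59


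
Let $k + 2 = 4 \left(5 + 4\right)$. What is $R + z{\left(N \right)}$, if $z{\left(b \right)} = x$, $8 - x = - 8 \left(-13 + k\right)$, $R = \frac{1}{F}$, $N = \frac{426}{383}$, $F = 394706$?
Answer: $\frac{69468257}{394706} \approx 176.0$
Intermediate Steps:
$N = \frac{426}{383}$ ($N = 426 \cdot \frac{1}{383} = \frac{426}{383} \approx 1.1123$)
$k = 34$ ($k = -2 + 4 \left(5 + 4\right) = -2 + 4 \cdot 9 = -2 + 36 = 34$)
$R = \frac{1}{394706} \approx 2.5335 \cdot 10^{-6}$
$x = 176$ ($x = 8 - - 8 \left(-13 + 34\right) = 8 - \left(-8\right) 21 = 8 - -168 = 8 + 168 = 176$)
$z{\left(b \right)} = 176$
$R + z{\left(N \right)} = \frac{1}{394706} + 176 = \frac{69468257}{394706}$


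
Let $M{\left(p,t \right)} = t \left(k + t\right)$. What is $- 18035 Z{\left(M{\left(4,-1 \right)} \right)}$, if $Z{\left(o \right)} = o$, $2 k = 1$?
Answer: $- \frac{18035}{2} \approx -9017.5$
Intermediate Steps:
$k = \frac{1}{2}$ ($k = \frac{1}{2} \cdot 1 = \frac{1}{2} \approx 0.5$)
$M{\left(p,t \right)} = t \left(\frac{1}{2} + t\right)$
$- 18035 Z{\left(M{\left(4,-1 \right)} \right)} = - 18035 \left(- (\frac{1}{2} - 1)\right) = - 18035 \left(\left(-1\right) \left(- \frac{1}{2}\right)\right) = \left(-18035\right) \frac{1}{2} = - \frac{18035}{2}$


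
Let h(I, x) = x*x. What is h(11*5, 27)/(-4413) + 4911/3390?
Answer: 2133437/1662230 ≈ 1.2835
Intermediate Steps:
h(I, x) = x²
h(11*5, 27)/(-4413) + 4911/3390 = 27²/(-4413) + 4911/3390 = 729*(-1/4413) + 4911*(1/3390) = -243/1471 + 1637/1130 = 2133437/1662230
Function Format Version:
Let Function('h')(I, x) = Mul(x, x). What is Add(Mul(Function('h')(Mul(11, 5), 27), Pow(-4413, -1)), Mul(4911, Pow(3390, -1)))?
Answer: Rational(2133437, 1662230) ≈ 1.2835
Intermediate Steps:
Function('h')(I, x) = Pow(x, 2)
Add(Mul(Function('h')(Mul(11, 5), 27), Pow(-4413, -1)), Mul(4911, Pow(3390, -1))) = Add(Mul(Pow(27, 2), Pow(-4413, -1)), Mul(4911, Pow(3390, -1))) = Add(Mul(729, Rational(-1, 4413)), Mul(4911, Rational(1, 3390))) = Add(Rational(-243, 1471), Rational(1637, 1130)) = Rational(2133437, 1662230)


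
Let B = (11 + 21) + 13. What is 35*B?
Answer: 1575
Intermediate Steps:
B = 45 (B = 32 + 13 = 45)
35*B = 35*45 = 1575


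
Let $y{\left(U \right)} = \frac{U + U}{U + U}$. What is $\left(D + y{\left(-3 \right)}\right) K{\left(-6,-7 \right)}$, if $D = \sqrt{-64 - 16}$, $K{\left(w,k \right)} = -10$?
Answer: $-10 - 40 i \sqrt{5} \approx -10.0 - 89.443 i$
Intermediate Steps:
$D = 4 i \sqrt{5}$ ($D = \sqrt{-80} = 4 i \sqrt{5} \approx 8.9443 i$)
$y{\left(U \right)} = 1$ ($y{\left(U \right)} = \frac{2 U}{2 U} = 2 U \frac{1}{2 U} = 1$)
$\left(D + y{\left(-3 \right)}\right) K{\left(-6,-7 \right)} = \left(4 i \sqrt{5} + 1\right) \left(-10\right) = \left(1 + 4 i \sqrt{5}\right) \left(-10\right) = -10 - 40 i \sqrt{5}$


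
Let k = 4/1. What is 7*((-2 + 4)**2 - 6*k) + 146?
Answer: 6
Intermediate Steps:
k = 4 (k = 4*1 = 4)
7*((-2 + 4)**2 - 6*k) + 146 = 7*((-2 + 4)**2 - 6*4) + 146 = 7*(2**2 - 24) + 146 = 7*(4 - 24) + 146 = 7*(-20) + 146 = -140 + 146 = 6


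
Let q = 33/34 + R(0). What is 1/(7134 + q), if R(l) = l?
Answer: 34/242589 ≈ 0.00014015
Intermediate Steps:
q = 33/34 (q = 33/34 + 0 = 33/34 ≈ 0.97059)
1/(7134 + q) = 1/(7134 + 33/34) = 1/(242589/34) = 34/242589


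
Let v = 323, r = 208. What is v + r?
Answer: 531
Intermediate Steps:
v + r = 323 + 208 = 531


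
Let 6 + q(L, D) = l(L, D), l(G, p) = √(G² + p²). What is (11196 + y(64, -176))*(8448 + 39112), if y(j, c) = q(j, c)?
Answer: 532196400 + 760960*√137 ≈ 5.4110e+8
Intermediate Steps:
q(L, D) = -6 + √(D² + L²) (q(L, D) = -6 + √(L² + D²) = -6 + √(D² + L²))
y(j, c) = -6 + √(c² + j²)
(11196 + y(64, -176))*(8448 + 39112) = (11196 + (-6 + √((-176)² + 64²)))*(8448 + 39112) = (11196 + (-6 + √(30976 + 4096)))*47560 = (11196 + (-6 + √35072))*47560 = (11196 + (-6 + 16*√137))*47560 = (11190 + 16*√137)*47560 = 532196400 + 760960*√137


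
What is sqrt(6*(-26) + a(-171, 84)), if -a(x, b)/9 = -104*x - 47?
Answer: 7*I*sqrt(3261) ≈ 399.74*I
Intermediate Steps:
a(x, b) = 423 + 936*x (a(x, b) = -9*(-104*x - 47) = -9*(-47 - 104*x) = 423 + 936*x)
sqrt(6*(-26) + a(-171, 84)) = sqrt(6*(-26) + (423 + 936*(-171))) = sqrt(-156 + (423 - 160056)) = sqrt(-156 - 159633) = sqrt(-159789) = 7*I*sqrt(3261)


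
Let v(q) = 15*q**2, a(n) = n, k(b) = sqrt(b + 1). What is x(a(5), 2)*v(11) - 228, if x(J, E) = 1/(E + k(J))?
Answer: -2043 + 1815*sqrt(6)/2 ≈ 179.91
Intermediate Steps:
k(b) = sqrt(1 + b)
x(J, E) = 1/(E + sqrt(1 + J))
x(a(5), 2)*v(11) - 228 = (15*11**2)/(2 + sqrt(1 + 5)) - 228 = (15*121)/(2 + sqrt(6)) - 228 = 1815/(2 + sqrt(6)) - 228 = -228 + 1815/(2 + sqrt(6))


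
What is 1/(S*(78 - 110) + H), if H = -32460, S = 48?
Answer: -1/33996 ≈ -2.9415e-5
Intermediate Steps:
1/(S*(78 - 110) + H) = 1/(48*(78 - 110) - 32460) = 1/(48*(-32) - 32460) = 1/(-1536 - 32460) = 1/(-33996) = -1/33996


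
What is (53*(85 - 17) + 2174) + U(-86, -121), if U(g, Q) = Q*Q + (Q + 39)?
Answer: 20337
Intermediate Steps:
U(g, Q) = 39 + Q + Q**2 (U(g, Q) = Q**2 + (39 + Q) = 39 + Q + Q**2)
(53*(85 - 17) + 2174) + U(-86, -121) = (53*(85 - 17) + 2174) + (39 - 121 + (-121)**2) = (53*68 + 2174) + (39 - 121 + 14641) = (3604 + 2174) + 14559 = 5778 + 14559 = 20337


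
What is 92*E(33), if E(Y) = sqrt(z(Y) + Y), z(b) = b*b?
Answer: 92*sqrt(1122) ≈ 3081.7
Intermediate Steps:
z(b) = b**2
E(Y) = sqrt(Y + Y**2) (E(Y) = sqrt(Y**2 + Y) = sqrt(Y + Y**2))
92*E(33) = 92*sqrt(33*(1 + 33)) = 92*sqrt(33*34) = 92*sqrt(1122)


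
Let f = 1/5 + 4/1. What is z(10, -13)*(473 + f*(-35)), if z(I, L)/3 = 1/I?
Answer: 489/5 ≈ 97.800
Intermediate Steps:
z(I, L) = 3/I
f = 21/5 (f = 1*(⅕) + 4*1 = ⅕ + 4 = 21/5 ≈ 4.2000)
z(10, -13)*(473 + f*(-35)) = (3/10)*(473 + (21/5)*(-35)) = (3*(⅒))*(473 - 147) = (3/10)*326 = 489/5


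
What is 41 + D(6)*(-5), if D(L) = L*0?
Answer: 41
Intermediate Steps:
D(L) = 0
41 + D(6)*(-5) = 41 + 0*(-5) = 41 + 0 = 41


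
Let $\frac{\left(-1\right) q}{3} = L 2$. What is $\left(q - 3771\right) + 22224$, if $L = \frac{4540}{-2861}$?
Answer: $\frac{52821273}{2861} \approx 18463.0$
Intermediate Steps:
$L = - \frac{4540}{2861}$ ($L = 4540 \left(- \frac{1}{2861}\right) = - \frac{4540}{2861} \approx -1.5869$)
$q = \frac{27240}{2861}$ ($q = - 3 \left(\left(- \frac{4540}{2861}\right) 2\right) = \left(-3\right) \left(- \frac{9080}{2861}\right) = \frac{27240}{2861} \approx 9.5211$)
$\left(q - 3771\right) + 22224 = \left(\frac{27240}{2861} - 3771\right) + 22224 = - \frac{10761591}{2861} + 22224 = \frac{52821273}{2861}$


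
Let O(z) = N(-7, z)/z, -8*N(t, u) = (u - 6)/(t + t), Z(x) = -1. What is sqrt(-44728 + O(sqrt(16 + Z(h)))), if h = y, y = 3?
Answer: sqrt(-876668625 - 70*sqrt(15))/140 ≈ 211.49*I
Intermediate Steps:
h = 3
N(t, u) = -(-6 + u)/(16*t) (N(t, u) = -(u - 6)/(8*(t + t)) = -(-6 + u)/(8*(2*t)) = -(-6 + u)*1/(2*t)/8 = -(-6 + u)/(16*t))
O(z) = (-3/56 + z/112)/z (O(z) = ((1/16)*(6 - z)/(-7))/z = ((1/16)*(-1/7)*(6 - z))/z = (-3/56 + z/112)/z)
sqrt(-44728 + O(sqrt(16 + Z(h)))) = sqrt(-44728 + (-6 + sqrt(16 - 1))/(112*(sqrt(16 - 1)))) = sqrt(-44728 + (-6 + sqrt(15))/(112*(sqrt(15)))) = sqrt(-44728 + (sqrt(15)/15)*(-6 + sqrt(15))/112) = sqrt(-44728 + sqrt(15)*(-6 + sqrt(15))/1680)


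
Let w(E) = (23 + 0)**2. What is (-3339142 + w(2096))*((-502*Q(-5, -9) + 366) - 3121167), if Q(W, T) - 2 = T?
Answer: 10407414902931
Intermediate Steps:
w(E) = 529 (w(E) = 23**2 = 529)
Q(W, T) = 2 + T
(-3339142 + w(2096))*((-502*Q(-5, -9) + 366) - 3121167) = (-3339142 + 529)*((-502*(2 - 9) + 366) - 3121167) = -3338613*((-502*(-7) + 366) - 3121167) = -3338613*((3514 + 366) - 3121167) = -3338613*(3880 - 3121167) = -3338613*(-3117287) = 10407414902931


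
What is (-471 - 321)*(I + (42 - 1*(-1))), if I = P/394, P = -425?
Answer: -6540732/197 ≈ -33202.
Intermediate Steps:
I = -425/394 ≈ -1.0787
(-471 - 321)*(I + (42 - 1*(-1))) = (-471 - 321)*(-425/394 + (42 - 1*(-1))) = -792*(-425/394 + (42 + 1)) = -792*(-425/394 + 43) = -792*16517/394 = -6540732/197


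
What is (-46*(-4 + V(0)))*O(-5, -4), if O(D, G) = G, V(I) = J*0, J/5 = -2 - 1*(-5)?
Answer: -736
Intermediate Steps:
J = 15 (J = 5*(-2 - 1*(-5)) = 5*(-2 + 5) = 5*3 = 15)
V(I) = 0 (V(I) = 15*0 = 0)
(-46*(-4 + V(0)))*O(-5, -4) = -46*(-4 + 0)*(-4) = -46*(-4)*(-4) = -23*(-8)*(-4) = 184*(-4) = -736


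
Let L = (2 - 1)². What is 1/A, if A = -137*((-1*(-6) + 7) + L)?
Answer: -1/1918 ≈ -0.00052138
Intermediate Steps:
L = 1 (L = 1² = 1)
A = -1918 (A = -137*((-1*(-6) + 7) + 1) = -137*((6 + 7) + 1) = -137*(13 + 1) = -137*14 = -1918)
1/A = 1/(-1918) = -1/1918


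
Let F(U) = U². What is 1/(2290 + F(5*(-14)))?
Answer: 1/7190 ≈ 0.00013908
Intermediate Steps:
1/(2290 + F(5*(-14))) = 1/(2290 + (5*(-14))²) = 1/(2290 + (-70)²) = 1/(2290 + 4900) = 1/7190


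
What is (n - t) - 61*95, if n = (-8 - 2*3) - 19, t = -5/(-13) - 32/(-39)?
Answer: -227339/39 ≈ -5829.2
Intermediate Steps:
t = 47/39 (t = -5*(-1/13) - 32*(-1/39) = 5/13 + 32/39 = 47/39 ≈ 1.2051)
n = -33 (n = (-8 - 6) - 19 = -14 - 19 = -33)
(n - t) - 61*95 = (-33 - 1*47/39) - 61*95 = (-33 - 47/39) - 5795 = -1334/39 - 5795 = -227339/39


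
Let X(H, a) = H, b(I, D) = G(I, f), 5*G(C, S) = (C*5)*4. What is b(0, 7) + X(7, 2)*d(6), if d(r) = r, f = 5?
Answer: 42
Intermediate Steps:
G(C, S) = 4*C (G(C, S) = ((C*5)*4)/5 = ((5*C)*4)/5 = (20*C)/5 = 4*C)
b(I, D) = 4*I
b(0, 7) + X(7, 2)*d(6) = 4*0 + 7*6 = 0 + 42 = 42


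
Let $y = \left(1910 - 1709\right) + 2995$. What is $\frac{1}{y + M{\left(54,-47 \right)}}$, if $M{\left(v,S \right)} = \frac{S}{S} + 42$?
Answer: $\frac{1}{3239} \approx 0.00030874$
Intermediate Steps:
$M{\left(v,S \right)} = 43$ ($M{\left(v,S \right)} = 1 + 42 = 43$)
$y = 3196$ ($y = 201 + 2995 = 3196$)
$\frac{1}{y + M{\left(54,-47 \right)}} = \frac{1}{3196 + 43} = \frac{1}{3239}$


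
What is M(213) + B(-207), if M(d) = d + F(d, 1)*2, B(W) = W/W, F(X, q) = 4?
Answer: 222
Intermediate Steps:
B(W) = 1
M(d) = 8 + d (M(d) = d + 4*2 = d + 8 = 8 + d)
M(213) + B(-207) = (8 + 213) + 1 = 221 + 1 = 222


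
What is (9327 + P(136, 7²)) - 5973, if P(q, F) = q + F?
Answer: 3539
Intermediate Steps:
P(q, F) = F + q
(9327 + P(136, 7²)) - 5973 = (9327 + (7² + 136)) - 5973 = (9327 + (49 + 136)) - 5973 = (9327 + 185) - 5973 = 9512 - 5973 = 3539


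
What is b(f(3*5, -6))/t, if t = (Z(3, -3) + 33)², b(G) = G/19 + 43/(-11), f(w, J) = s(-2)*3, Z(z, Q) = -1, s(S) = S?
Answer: -883/214016 ≈ -0.0041259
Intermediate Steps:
f(w, J) = -6 (f(w, J) = -2*3 = -6)
b(G) = -43/11 + G/19 (b(G) = G*(1/19) + 43*(-1/11) = G/19 - 43/11 = -43/11 + G/19)
t = 1024 (t = (-1 + 33)² = 32² = 1024)
b(f(3*5, -6))/t = (-43/11 + (1/19)*(-6))/1024 = (-43/11 - 6/19)*(1/1024) = -883/209*1/1024 = -883/214016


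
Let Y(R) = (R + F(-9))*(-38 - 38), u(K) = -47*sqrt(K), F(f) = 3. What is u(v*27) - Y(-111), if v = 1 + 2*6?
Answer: -8208 - 141*sqrt(39) ≈ -9088.5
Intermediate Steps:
v = 13 (v = 1 + 12 = 13)
Y(R) = -228 - 76*R (Y(R) = (R + 3)*(-38 - 38) = (3 + R)*(-76) = -228 - 76*R)
u(v*27) - Y(-111) = -47*3*sqrt(39) - (-228 - 76*(-111)) = -141*sqrt(39) - (-228 + 8436) = -141*sqrt(39) - 1*8208 = -141*sqrt(39) - 8208 = -8208 - 141*sqrt(39)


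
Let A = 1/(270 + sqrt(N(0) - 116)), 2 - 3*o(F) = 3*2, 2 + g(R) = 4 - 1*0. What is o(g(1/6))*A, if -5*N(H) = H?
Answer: -45/9127 + I*sqrt(29)/27381 ≈ -0.0049304 + 0.00019668*I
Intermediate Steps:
N(H) = -H/5
g(R) = 2 (g(R) = -2 + (4 - 1*0) = -2 + (4 + 0) = -2 + 4 = 2)
o(F) = -4/3 (o(F) = 2/3 - 2 = -4/3)
A = 1/(270 + 2*I*sqrt(29)) (A = 1/(270 + sqrt(-1/5*0 - 116)) = 1/(270 + sqrt(0 - 116)) = 1/(270 + sqrt(-116)) = 1/(270 + 2*I*sqrt(29)) ≈ 0.0036978 - 0.00014751*I)
o(g(1/6))*A = -4*(135/36508 - I*sqrt(29)/36508)/3 = -45/9127 + I*sqrt(29)/27381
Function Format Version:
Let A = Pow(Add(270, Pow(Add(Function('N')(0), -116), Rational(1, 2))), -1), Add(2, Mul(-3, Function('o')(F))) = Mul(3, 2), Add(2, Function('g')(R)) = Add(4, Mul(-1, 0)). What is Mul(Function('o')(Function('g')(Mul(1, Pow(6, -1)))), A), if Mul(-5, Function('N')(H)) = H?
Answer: Add(Rational(-45, 9127), Mul(Rational(1, 27381), I, Pow(29, Rational(1, 2)))) ≈ Add(-0.0049304, Mul(0.00019668, I))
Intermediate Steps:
Function('N')(H) = Mul(Rational(-1, 5), H)
Function('g')(R) = 2 (Function('g')(R) = Add(-2, Add(4, Mul(-1, 0))) = Add(-2, Add(4, 0)) = Add(-2, 4) = 2)
Function('o')(F) = Rational(-4, 3) (Function('o')(F) = Add(Rational(2, 3), Mul(Rational(-1, 3), Mul(3, 2))) = Add(Rational(2, 3), Mul(Rational(-1, 3), 6)) = Add(Rational(2, 3), -2) = Rational(-4, 3))
A = Pow(Add(270, Mul(2, I, Pow(29, Rational(1, 2)))), -1) (A = Pow(Add(270, Pow(Add(Mul(Rational(-1, 5), 0), -116), Rational(1, 2))), -1) = Pow(Add(270, Pow(Add(0, -116), Rational(1, 2))), -1) = Pow(Add(270, Pow(-116, Rational(1, 2))), -1) = Pow(Add(270, Mul(2, I, Pow(29, Rational(1, 2)))), -1) ≈ Add(0.0036978, Mul(-0.00014751, I)))
Mul(Function('o')(Function('g')(Mul(1, Pow(6, -1)))), A) = Mul(Rational(-4, 3), Add(Rational(135, 36508), Mul(Rational(-1, 36508), I, Pow(29, Rational(1, 2))))) = Add(Rational(-45, 9127), Mul(Rational(1, 27381), I, Pow(29, Rational(1, 2))))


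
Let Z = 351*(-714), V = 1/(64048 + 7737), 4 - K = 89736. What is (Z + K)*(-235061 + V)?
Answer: 5742948674003864/71785 ≈ 8.0002e+10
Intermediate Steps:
K = -89732 (K = 4 - 1*89736 = 4 - 89736 = -89732)
V = 1/71785 ≈ 1.3930e-5
Z = -250614
(Z + K)*(-235061 + V) = (-250614 - 89732)*(-235061 + 1/71785) = -340346*(-16873853884/71785) = 5742948674003864/71785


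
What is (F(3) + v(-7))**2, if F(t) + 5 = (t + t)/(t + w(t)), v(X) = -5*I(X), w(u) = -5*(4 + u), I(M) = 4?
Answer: 162409/256 ≈ 634.41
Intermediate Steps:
w(u) = -20 - 5*u
v(X) = -20 (v(X) = -5*4 = -20)
F(t) = -5 + 2*t/(-20 - 4*t) (F(t) = -5 + (t + t)/(t + (-20 - 5*t)) = -5 + (2*t)/(-20 - 4*t) = -5 + 2*t/(-20 - 4*t))
(F(3) + v(-7))**2 = ((-50 - 11*3)/(2*(5 + 3)) - 20)**2 = ((1/2)*(-50 - 33)/8 - 20)**2 = ((1/2)*(1/8)*(-83) - 20)**2 = (-83/16 - 20)**2 = (-403/16)**2 = 162409/256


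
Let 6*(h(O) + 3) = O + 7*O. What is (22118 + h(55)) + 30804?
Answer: 158977/3 ≈ 52992.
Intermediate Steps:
h(O) = -3 + 4*O/3 (h(O) = -3 + (O + 7*O)/6 = -3 + (8*O)/6 = -3 + 4*O/3)
(22118 + h(55)) + 30804 = (22118 + (-3 + (4/3)*55)) + 30804 = (22118 + (-3 + 220/3)) + 30804 = (22118 + 211/3) + 30804 = 66565/3 + 30804 = 158977/3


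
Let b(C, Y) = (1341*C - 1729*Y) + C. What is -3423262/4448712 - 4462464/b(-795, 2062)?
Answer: 249710394707/1287926591916 ≈ 0.19389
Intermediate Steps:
b(C, Y) = -1729*Y + 1342*C (b(C, Y) = (-1729*Y + 1341*C) + C = -1729*Y + 1342*C)
-3423262/4448712 - 4462464/b(-795, 2062) = -3423262/4448712 - 4462464/(-1729*2062 + 1342*(-795)) = -3423262*1/4448712 - 4462464/(-3565198 - 1066890) = -1711631/2224356 - 4462464/(-4632088) = -1711631/2224356 - 4462464*(-1/4632088) = -1711631/2224356 + 557808/579011 = 249710394707/1287926591916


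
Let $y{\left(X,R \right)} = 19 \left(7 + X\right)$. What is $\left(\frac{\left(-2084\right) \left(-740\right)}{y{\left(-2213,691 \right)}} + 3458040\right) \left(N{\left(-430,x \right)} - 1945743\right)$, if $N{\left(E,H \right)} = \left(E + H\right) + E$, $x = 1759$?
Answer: $- \frac{140941625651780800}{20957} \approx -6.7253 \cdot 10^{12}$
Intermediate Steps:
$N{\left(E,H \right)} = H + 2 E$
$y{\left(X,R \right)} = 133 + 19 X$
$\left(\frac{\left(-2084\right) \left(-740\right)}{y{\left(-2213,691 \right)}} + 3458040\right) \left(N{\left(-430,x \right)} - 1945743\right) = \left(\frac{\left(-2084\right) \left(-740\right)}{133 + 19 \left(-2213\right)} + 3458040\right) \left(\left(1759 + 2 \left(-430\right)\right) - 1945743\right) = \left(\frac{1542160}{133 - 42047} + 3458040\right) \left(\left(1759 - 860\right) - 1945743\right) = \left(\frac{1542160}{-41914} + 3458040\right) \left(899 - 1945743\right) = \left(1542160 \left(- \frac{1}{41914}\right) + 3458040\right) \left(-1944844\right) = \left(- \frac{771080}{20957} + 3458040\right) \left(-1944844\right) = \frac{72469373200}{20957} \left(-1944844\right) = - \frac{140941625651780800}{20957}$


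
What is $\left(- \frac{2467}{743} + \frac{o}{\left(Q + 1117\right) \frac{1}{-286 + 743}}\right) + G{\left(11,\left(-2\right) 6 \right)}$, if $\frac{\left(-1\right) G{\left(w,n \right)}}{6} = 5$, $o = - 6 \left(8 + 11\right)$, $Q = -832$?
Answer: $- \frac{802887}{3715} \approx -216.12$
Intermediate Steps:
$o = -114$ ($o = \left(-6\right) 19 = -114$)
$G{\left(w,n \right)} = -30$ ($G{\left(w,n \right)} = \left(-6\right) 5 = -30$)
$\left(- \frac{2467}{743} + \frac{o}{\left(Q + 1117\right) \frac{1}{-286 + 743}}\right) + G{\left(11,\left(-2\right) 6 \right)} = \left(- \frac{2467}{743} - \frac{114}{\left(-832 + 1117\right) \frac{1}{-286 + 743}}\right) - 30 = \left(\left(-2467\right) \frac{1}{743} - \frac{114}{285 \cdot \frac{1}{457}}\right) - 30 = \left(- \frac{2467}{743} - \frac{114}{285 \cdot \frac{1}{457}}\right) - 30 = \left(- \frac{2467}{743} - \frac{114}{\frac{285}{457}}\right) - 30 = \left(- \frac{2467}{743} - \frac{914}{5}\right) - 30 = - \frac{691437}{3715} - 30 = - \frac{802887}{3715}$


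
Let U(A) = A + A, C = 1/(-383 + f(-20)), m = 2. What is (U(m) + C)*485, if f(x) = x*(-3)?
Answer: 626135/323 ≈ 1938.5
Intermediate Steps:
f(x) = -3*x
C = -1/323 (C = 1/(-383 - 3*(-20)) = 1/(-383 + 60) = 1/(-323) = -1/323 ≈ -0.0030960)
U(A) = 2*A
(U(m) + C)*485 = (2*2 - 1/323)*485 = (4 - 1/323)*485 = (1291/323)*485 = 626135/323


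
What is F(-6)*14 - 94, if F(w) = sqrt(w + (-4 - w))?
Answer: -94 + 28*I ≈ -94.0 + 28.0*I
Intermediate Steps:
F(w) = 2*I (F(w) = sqrt(-4) = 2*I)
F(-6)*14 - 94 = (2*I)*14 - 94 = 28*I - 94 = -94 + 28*I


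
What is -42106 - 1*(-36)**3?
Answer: 4550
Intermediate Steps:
-42106 - 1*(-36)**3 = -42106 - 1*(-46656) = -42106 + 46656 = 4550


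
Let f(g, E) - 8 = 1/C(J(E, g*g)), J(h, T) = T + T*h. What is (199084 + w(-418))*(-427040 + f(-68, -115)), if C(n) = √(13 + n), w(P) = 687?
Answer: -85308609672 - 199771*I*√527123/527123 ≈ -8.5309e+10 - 275.15*I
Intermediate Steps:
f(g, E) = 8 + (13 + g²*(1 + E))^(-½) (f(g, E) = 8 + 1/(√(13 + (g*g)*(1 + E))) = 8 + 1/(√(13 + g²*(1 + E))) = 8 + (13 + g²*(1 + E))^(-½))
(199084 + w(-418))*(-427040 + f(-68, -115)) = (199084 + 687)*(-427040 + (8 + (13 + (-68)² - 115*(-68)²)^(-½))) = 199771*(-427040 + (8 + (13 + 4624 - 115*4624)^(-½))) = 199771*(-427040 + (8 + (13 + 4624 - 531760)^(-½))) = 199771*(-427040 + (8 + (-527123)^(-½))) = 199771*(-427040 + (8 - I*√527123/527123)) = 199771*(-427032 - I*√527123/527123) = -85308609672 - 199771*I*√527123/527123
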